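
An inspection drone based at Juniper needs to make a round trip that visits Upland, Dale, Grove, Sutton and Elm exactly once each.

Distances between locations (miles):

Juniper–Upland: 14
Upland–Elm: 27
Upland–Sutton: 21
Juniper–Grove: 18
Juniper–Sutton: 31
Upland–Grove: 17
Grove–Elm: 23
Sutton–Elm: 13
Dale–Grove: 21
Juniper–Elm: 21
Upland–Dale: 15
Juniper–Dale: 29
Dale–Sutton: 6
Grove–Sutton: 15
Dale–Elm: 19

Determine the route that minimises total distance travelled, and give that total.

Juniper-Upland-Dale-Grove-Sutton-Elm-Juniper: 14+15+21+15+13+21 = 99
Juniper-Upland-Dale-Grove-Elm-Sutton-Juniper: 14+15+21+23+13+31 = 117
Juniper-Upland-Dale-Sutton-Grove-Elm-Juniper: 14+15+6+15+23+21 = 94
Juniper-Upland-Dale-Sutton-Elm-Grove-Juniper: 14+15+6+13+23+18 = 89
Juniper-Upland-Dale-Elm-Grove-Sutton-Juniper: 14+15+19+23+15+31 = 117
Juniper-Upland-Dale-Elm-Sutton-Grove-Juniper: 14+15+19+13+15+18 = 94
Juniper-Upland-Grove-Dale-Sutton-Elm-Juniper: 14+17+21+6+13+21 = 92
Juniper-Upland-Grove-Dale-Elm-Sutton-Juniper: 14+17+21+19+13+31 = 115
Juniper-Upland-Grove-Sutton-Dale-Elm-Juniper: 14+17+15+6+19+21 = 92
Juniper-Upland-Grove-Sutton-Elm-Dale-Juniper: 14+17+15+13+19+29 = 107
Juniper-Upland-Grove-Elm-Dale-Sutton-Juniper: 14+17+23+19+6+31 = 110
Juniper-Upland-Grove-Elm-Sutton-Dale-Juniper: 14+17+23+13+6+29 = 102
Juniper-Upland-Sutton-Dale-Grove-Elm-Juniper: 14+21+6+21+23+21 = 106
Juniper-Upland-Sutton-Dale-Elm-Grove-Juniper: 14+21+6+19+23+18 = 101
… (46 more)
The minimum is 89.
One optimal route: Juniper → Upland → Dale → Sutton → Elm → Grove → Juniper (or its reverse).

Shortest round trip = 89 miles.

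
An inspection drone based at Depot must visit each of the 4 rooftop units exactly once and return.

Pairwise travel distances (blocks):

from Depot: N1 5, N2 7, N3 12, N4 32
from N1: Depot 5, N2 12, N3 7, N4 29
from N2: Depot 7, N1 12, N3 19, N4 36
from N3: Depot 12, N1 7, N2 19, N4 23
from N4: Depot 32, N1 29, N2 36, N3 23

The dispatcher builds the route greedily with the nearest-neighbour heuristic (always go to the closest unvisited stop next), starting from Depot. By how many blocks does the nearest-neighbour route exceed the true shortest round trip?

Excess over optimum: 21 blocks.

Depot: N1=5, N2=7, N3=12, N4=32 ⇒ N1
N1: N3=7, N2=12, N4=29 ⇒ N3
N3: N2=19, N4=23 ⇒ N2
N2: N4=36 ⇒ N4
NN route Depot → N1 → N3 → N2 → N4 → Depot costs 99.
Optimal: Depot → N1 → N3 → N4 → N2 → Depot costs 78 (by enumerating all 12 distinct tours).
Excess = 99 − 78 = 21.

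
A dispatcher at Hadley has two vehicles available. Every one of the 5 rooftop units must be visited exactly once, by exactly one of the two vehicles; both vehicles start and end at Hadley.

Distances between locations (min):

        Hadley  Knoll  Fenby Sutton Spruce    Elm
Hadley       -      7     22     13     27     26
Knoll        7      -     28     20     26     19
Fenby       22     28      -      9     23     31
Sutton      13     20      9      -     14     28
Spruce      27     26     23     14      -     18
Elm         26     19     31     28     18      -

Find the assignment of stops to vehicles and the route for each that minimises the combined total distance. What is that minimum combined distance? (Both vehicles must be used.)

Minimum combined distance: 103 min.

Try each way of splitting the stops between the two vehicles (each non-empty) and, for each split, find the best tour for each vehicle:
  {Knoll} + {Fenby, Sutton, Spruce, Elm}: 14 + 89 = 103
  {Fenby} + {Knoll, Sutton, Spruce, Elm}: 44 + 71 = 115
  {Knoll, Fenby} + {Sutton, Spruce, Elm}: 57 + 71 = 128
  {Sutton} + {Knoll, Fenby, Spruce, Elm}: 26 + 89 = 115
  {Knoll, Sutton} + {Fenby, Spruce, Elm}: 40 + 89 = 129
  {Fenby, Sutton} + {Knoll, Spruce, Elm}: 44 + 71 = 115
  … (15 splits in total)
Best: vehicle 1 Hadley → Knoll → Hadley = 14; vehicle 2 Hadley → Fenby → Sutton → Spruce → Elm → Hadley = 89; combined 103.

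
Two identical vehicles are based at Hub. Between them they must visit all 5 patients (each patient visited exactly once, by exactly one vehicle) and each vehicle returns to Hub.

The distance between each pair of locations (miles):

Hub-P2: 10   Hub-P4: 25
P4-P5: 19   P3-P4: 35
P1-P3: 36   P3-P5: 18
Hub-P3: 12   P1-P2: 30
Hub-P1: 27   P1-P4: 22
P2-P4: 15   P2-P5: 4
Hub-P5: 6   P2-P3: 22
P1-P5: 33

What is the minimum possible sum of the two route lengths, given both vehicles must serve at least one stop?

Minimum combined distance: 98 miles.

There are 2^4 − 1 = 15 ways to divide the 5 stops into two non-empty groups. For each, the best each vehicle can do is its own shortest tour through its group:
  {P1} + {P2, P3, P4, P5}: 54 + 72 = 126
  {P2} + {P1, P3, P4, P5}: 20 + 95 = 115
  {P1, P2} + {P3, P4, P5}: 67 + 72 = 139
  {P3} + {P1, P2, P4, P5}: 24 + 74 = 98
  {P1, P3} + {P2, P4, P5}: 75 + 50 = 125
  {P2, P3} + {P1, P4, P5}: 44 + 74 = 118
  … (15 splits in total)
Best: vehicle 1 Hub → P3 → Hub = 24; vehicle 2 Hub → P1 → P4 → P2 → P5 → Hub = 74; combined 98.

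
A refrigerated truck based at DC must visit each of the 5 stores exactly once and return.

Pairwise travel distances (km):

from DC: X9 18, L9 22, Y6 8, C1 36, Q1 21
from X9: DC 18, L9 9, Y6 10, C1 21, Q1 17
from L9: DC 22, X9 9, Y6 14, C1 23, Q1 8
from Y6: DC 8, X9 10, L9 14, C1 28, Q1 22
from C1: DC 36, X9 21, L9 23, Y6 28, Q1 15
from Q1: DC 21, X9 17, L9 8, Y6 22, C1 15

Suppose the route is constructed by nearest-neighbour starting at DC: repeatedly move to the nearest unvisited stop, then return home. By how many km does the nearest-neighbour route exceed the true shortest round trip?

The nearest-neighbour route is 2 km longer than optimal.

DC: Y6=8, X9=18, Q1=21, L9=22, C1=36 ⇒ Y6
Y6: X9=10, L9=14, Q1=22, C1=28 ⇒ X9
X9: L9=9, Q1=17, C1=21 ⇒ L9
L9: Q1=8, C1=23 ⇒ Q1
Q1: C1=15 ⇒ C1
NN route DC → Y6 → X9 → L9 → Q1 → C1 → DC costs 86.
Optimal: DC → X9 → C1 → Q1 → L9 → Y6 → DC costs 84 (by enumerating all 60 distinct tours).
Excess = 86 − 84 = 2.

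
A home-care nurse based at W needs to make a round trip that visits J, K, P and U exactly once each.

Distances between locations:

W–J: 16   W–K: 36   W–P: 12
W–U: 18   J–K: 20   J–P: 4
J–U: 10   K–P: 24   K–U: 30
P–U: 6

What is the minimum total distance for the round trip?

Shortest round trip = 84.

There are 12 distinct closed tours to check (reversals are equivalent).
W → J → K → P → U → W: 16+20+24+6+18 = 84
W → J → K → U → P → W: 16+20+30+6+12 = 84
W → J → P → K → U → W: 16+4+24+30+18 = 92
W → J → P → U → K → W: 16+4+6+30+36 = 92
W → J → U → K → P → W: 16+10+30+24+12 = 92
W → J → U → P → K → W: 16+10+6+24+36 = 92
W → K → J → P → U → W: 36+20+4+6+18 = 84
W → K → J → U → P → W: 36+20+10+6+12 = 84
W → K → P → J → U → W: 36+24+4+10+18 = 92
W → K → U → J → P → W: 36+30+10+4+12 = 92
W → P → J → K → U → W: 12+4+20+30+18 = 84
W → P → K → J → U → W: 12+24+20+10+18 = 84
The minimum is 84.
One optimal route: W → J → K → P → U → W (or its reverse).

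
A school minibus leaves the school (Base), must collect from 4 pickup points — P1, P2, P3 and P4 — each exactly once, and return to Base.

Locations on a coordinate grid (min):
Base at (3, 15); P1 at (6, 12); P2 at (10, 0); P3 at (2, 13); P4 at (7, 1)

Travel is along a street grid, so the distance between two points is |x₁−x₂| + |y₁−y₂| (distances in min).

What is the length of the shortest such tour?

Shortest round trip = 46 min.

There are 12 distinct closed tours to check (reversals are equivalent).
Base → P1 → P2 → P3 → P4 → Base: 6+16+21+17+18 = 78
Base → P1 → P2 → P4 → P3 → Base: 6+16+4+17+3 = 46
Base → P1 → P3 → P2 → P4 → Base: 6+5+21+4+18 = 54
Base → P1 → P3 → P4 → P2 → Base: 6+5+17+4+22 = 54
Base → P1 → P4 → P2 → P3 → Base: 6+12+4+21+3 = 46
Base → P1 → P4 → P3 → P2 → Base: 6+12+17+21+22 = 78
Base → P2 → P1 → P3 → P4 → Base: 22+16+5+17+18 = 78
Base → P2 → P1 → P4 → P3 → Base: 22+16+12+17+3 = 70
Base → P2 → P3 → P1 → P4 → Base: 22+21+5+12+18 = 78
Base → P2 → P4 → P1 → P3 → Base: 22+4+12+5+3 = 46
Base → P3 → P1 → P2 → P4 → Base: 3+5+16+4+18 = 46
Base → P3 → P2 → P1 → P4 → Base: 3+21+16+12+18 = 70
The minimum is 46.
One optimal route: Base → P1 → P2 → P4 → P3 → Base (or its reverse).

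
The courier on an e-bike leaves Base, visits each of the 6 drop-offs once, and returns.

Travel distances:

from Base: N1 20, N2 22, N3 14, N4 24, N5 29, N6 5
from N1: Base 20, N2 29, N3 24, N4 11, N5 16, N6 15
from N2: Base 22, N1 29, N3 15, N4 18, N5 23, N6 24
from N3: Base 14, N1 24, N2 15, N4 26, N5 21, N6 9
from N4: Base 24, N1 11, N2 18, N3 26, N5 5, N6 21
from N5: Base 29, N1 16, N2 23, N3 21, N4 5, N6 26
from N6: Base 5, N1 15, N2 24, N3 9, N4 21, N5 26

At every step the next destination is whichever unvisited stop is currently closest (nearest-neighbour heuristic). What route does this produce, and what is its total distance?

From Base: distances to unvisited — N6=5, N3=14, N1=20, N2=22, N4=24, N5=29. Nearest is N6 (5).
From N6: distances to unvisited — N3=9, N1=15, N4=21, N2=24, N5=26. Nearest is N3 (9).
From N3: distances to unvisited — N2=15, N5=21, N1=24, N4=26. Nearest is N2 (15).
From N2: distances to unvisited — N4=18, N5=23, N1=29. Nearest is N4 (18).
From N4: distances to unvisited — N5=5, N1=11. Nearest is N5 (5).
From N5: distances to unvisited — N1=16. Nearest is N1 (16).
Return N1→Base: 20.
Total = 5 + 9 + 15 + 18 + 5 + 16 + 20 = 88.

Nearest-neighbour total = 88; route Base → N6 → N3 → N2 → N4 → N5 → N1 → Base.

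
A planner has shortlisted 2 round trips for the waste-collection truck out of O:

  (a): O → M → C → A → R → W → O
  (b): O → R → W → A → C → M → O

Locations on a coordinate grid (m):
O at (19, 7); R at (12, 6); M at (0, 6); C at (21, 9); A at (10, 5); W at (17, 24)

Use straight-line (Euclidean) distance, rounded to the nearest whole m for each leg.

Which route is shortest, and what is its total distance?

90 m — (a) is the shortest.

(a): 19 + 21 + 12 + 2 + 19 + 17 = 90
(b): 7 + 19 + 20 + 12 + 21 + 19 = 98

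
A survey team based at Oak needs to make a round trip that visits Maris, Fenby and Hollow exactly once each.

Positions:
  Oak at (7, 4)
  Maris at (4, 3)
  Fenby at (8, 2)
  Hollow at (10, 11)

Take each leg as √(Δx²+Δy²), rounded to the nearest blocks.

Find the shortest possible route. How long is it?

Shortest round trip = 24 blocks.

Oak-Maris-Fenby-Hollow-Oak: 3+4+9+8 = 24
Oak-Maris-Hollow-Fenby-Oak: 3+10+9+2 = 24
Oak-Fenby-Maris-Hollow-Oak: 2+4+10+8 = 24
The minimum is 24.
One optimal route: Oak → Maris → Fenby → Hollow → Oak (or its reverse).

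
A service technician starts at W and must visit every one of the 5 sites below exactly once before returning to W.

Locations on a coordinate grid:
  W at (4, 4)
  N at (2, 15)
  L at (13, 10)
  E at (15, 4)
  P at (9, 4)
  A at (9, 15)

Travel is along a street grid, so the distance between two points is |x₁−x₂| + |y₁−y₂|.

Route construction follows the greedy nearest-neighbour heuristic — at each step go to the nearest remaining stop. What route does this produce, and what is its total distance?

48 along W → P → E → L → A → N → W.

W → [P:5 / E:11 / N:13 / L:15 / A:16] → P (5)
P → [E:6 / L:10 / A:11 / N:18] → E (6)
E → [L:8 / A:17 / N:24] → L (8)
L → [A:9 / N:16] → A (9)
A → [N:7] → N (7)
Return N→W: 13.
Total = 5 + 6 + 8 + 9 + 7 + 13 = 48.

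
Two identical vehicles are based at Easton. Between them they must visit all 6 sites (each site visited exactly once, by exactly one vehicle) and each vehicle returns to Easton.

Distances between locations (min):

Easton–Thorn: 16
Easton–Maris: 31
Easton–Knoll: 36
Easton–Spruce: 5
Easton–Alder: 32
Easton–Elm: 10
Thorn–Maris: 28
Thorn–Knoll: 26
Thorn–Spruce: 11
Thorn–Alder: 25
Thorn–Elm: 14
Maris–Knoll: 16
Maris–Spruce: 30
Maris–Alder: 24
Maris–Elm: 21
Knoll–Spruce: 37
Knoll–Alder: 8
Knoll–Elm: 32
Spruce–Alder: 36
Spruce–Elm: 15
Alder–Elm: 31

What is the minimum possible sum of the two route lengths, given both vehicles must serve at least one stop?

Minimum combined distance: 106 min.

Try each way of splitting the stops between the two vehicles (each non-empty) and, for each split, find the best tour for each vehicle:
  {Thorn} + {Maris, Knoll, Spruce, Alder, Elm}: 32 + 96 = 128
  {Maris} + {Thorn, Knoll, Spruce, Alder, Elm}: 62 + 91 = 153
  {Thorn, Maris} + {Knoll, Spruce, Alder, Elm}: 75 + 91 = 166
  {Knoll} + {Thorn, Maris, Spruce, Alder, Elm}: 72 + 96 = 168
  {Thorn, Knoll} + {Maris, Spruce, Alder, Elm}: 78 + 96 = 174
  {Maris, Knoll} + {Thorn, Spruce, Alder, Elm}: 83 + 82 = 165
  … (31 splits in total)
  {Spruce} + {Thorn, Maris, Knoll, Alder, Elm}: 10 + 96 = 106  ← best
Best: vehicle 1 Easton → Spruce → Easton = 10; vehicle 2 Easton → Thorn → Alder → Knoll → Maris → Elm → Easton = 96; combined 106.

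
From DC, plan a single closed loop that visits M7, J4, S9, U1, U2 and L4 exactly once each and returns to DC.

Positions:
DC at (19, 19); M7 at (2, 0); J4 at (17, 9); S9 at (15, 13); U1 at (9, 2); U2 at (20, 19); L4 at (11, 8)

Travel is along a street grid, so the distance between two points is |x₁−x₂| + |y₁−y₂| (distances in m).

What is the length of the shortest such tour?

Shortest round trip = 74 m.

There are 360 distinct closed tours to check (reversals are equivalent).
DC-M7-J4-S9-U1-U2-L4-DC: 36+24+6+17+28+20+19 = 150
DC-M7-J4-S9-U1-L4-U2-DC: 36+24+6+17+8+20+1 = 112
DC-M7-J4-S9-U2-U1-L4-DC: 36+24+6+11+28+8+19 = 132
DC-M7-J4-S9-U2-L4-U1-DC: 36+24+6+11+20+8+27 = 132
DC-M7-J4-S9-L4-U1-U2-DC: 36+24+6+9+8+28+1 = 112
DC-M7-J4-S9-L4-U2-U1-DC: 36+24+6+9+20+28+27 = 150
DC-M7-J4-U1-S9-U2-L4-DC: 36+24+15+17+11+20+19 = 142
DC-M7-J4-U1-S9-L4-U2-DC: 36+24+15+17+9+20+1 = 122
… (352 more)
DC-J4-M7-U1-L4-S9-U2-DC: 12+24+9+8+9+11+1 = 74  ← best
The minimum is 74.
One optimal route: DC → J4 → M7 → U1 → L4 → S9 → U2 → DC (or its reverse).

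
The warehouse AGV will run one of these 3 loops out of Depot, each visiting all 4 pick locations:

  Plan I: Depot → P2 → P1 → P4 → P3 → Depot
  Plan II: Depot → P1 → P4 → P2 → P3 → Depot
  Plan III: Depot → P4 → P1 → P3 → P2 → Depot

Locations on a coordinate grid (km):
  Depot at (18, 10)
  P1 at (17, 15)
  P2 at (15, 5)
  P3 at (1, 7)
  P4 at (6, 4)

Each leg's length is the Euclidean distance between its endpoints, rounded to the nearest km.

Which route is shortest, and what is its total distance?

55 km — Plan I is the shortest.

Plan I: 6 + 10 + 16 + 6 + 17 = 55
Plan II: 5 + 16 + 9 + 14 + 17 = 61
Plan III: 13 + 16 + 18 + 14 + 6 = 67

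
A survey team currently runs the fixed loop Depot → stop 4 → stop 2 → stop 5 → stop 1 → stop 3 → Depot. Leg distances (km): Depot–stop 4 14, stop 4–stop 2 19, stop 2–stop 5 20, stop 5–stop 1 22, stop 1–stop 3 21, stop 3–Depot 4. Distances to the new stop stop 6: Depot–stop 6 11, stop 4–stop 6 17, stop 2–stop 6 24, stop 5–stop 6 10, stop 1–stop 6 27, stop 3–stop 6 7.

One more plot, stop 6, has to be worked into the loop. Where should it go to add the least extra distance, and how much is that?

Adding 13 km by placing stop 6 on the stop 1–stop 3 leg.

Insertion cost between consecutive stops i–j is d(i,stop 6) + d(stop 6,j) − d(i,j):
  between Depot and stop 4: 11 + 17 − 14 = 14
  between stop 4 and stop 2: 17 + 24 − 19 = 22
  between stop 2 and stop 5: 24 + 10 − 20 = 14
  between stop 5 and stop 1: 10 + 27 − 22 = 15
  between stop 1 and stop 3: 27 + 7 − 21 = 13
  between stop 3 and Depot: 7 + 11 − 4 = 14
Cheapest insertion is between stop 1 and stop 3, adding 13.
New total = 100 + 13 = 113.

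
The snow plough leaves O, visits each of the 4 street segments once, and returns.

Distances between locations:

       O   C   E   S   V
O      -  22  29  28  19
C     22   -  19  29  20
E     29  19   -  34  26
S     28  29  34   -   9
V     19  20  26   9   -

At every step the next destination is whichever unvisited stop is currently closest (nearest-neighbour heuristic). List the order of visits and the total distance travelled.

105 along O → V → S → C → E → O.

O → [V:19 / C:22 / S:28 / E:29] → V (19)
V → [S:9 / C:20 / E:26] → S (9)
S → [C:29 / E:34] → C (29)
C → [E:19] → E (19)
Return E→O: 29.
Total = 19 + 9 + 29 + 19 + 29 = 105.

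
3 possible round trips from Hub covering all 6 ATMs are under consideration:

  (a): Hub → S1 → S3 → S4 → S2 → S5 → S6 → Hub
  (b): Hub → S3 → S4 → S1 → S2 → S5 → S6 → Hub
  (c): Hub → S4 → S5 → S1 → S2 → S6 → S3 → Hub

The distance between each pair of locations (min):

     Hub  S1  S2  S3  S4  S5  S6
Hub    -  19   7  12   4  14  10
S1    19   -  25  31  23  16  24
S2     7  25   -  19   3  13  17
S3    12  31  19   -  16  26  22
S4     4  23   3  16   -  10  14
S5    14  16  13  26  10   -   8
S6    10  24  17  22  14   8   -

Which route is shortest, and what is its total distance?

100 min — (a) is the shortest.

(a): 19 + 31 + 16 + 3 + 13 + 8 + 10 = 100
(b): 12 + 16 + 23 + 25 + 13 + 8 + 10 = 107
(c): 4 + 10 + 16 + 25 + 17 + 22 + 12 = 106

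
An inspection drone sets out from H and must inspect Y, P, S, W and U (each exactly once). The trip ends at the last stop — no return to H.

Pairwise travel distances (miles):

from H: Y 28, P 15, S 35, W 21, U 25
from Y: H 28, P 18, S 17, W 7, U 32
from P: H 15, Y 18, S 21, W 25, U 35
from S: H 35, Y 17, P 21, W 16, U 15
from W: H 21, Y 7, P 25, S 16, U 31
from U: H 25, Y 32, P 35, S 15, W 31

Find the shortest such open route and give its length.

Minimum one-way distance = 71 miles.

There are 5! = 120 possible orderings.
H → Y → P → S → W → U: 28+18+21+16+31 = 114
H → Y → P → S → U → W: 28+18+21+15+31 = 113
H → Y → P → W → S → U: 28+18+25+16+15 = 102
H → Y → P → W → U → S: 28+18+25+31+15 = 117
H → Y → P → U → S → W: 28+18+35+15+16 = 112
H → Y → P → U → W → S: 28+18+35+31+16 = 128
H → Y → S → P → W → U: 28+17+21+25+31 = 122
H → Y → S → P → U → W: 28+17+21+35+31 = 132
H → Y → S → W → P → U: 28+17+16+25+35 = 121
H → Y → S → W → U → P: 28+17+16+31+35 = 127
H → Y → S → U → P → W: 28+17+15+35+25 = 120
H → Y → S → U → W → P: 28+17+15+31+25 = 116
H → Y → W → P → S → U: 28+7+25+21+15 = 96
H → Y → W → P → U → S: 28+7+25+35+15 = 110
… (106 more)
H → P → Y → W → S → U: 15+18+7+16+15 = 71  ← best
The minimum is 71.
One shortest path: H → P → Y → W → S → U.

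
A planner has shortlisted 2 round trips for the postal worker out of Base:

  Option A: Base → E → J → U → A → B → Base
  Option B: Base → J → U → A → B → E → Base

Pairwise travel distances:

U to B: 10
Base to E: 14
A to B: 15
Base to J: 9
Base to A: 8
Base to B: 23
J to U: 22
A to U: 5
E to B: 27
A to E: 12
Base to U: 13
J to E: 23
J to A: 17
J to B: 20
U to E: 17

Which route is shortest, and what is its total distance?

92 — Option B is the shortest.

Option A: 14 + 23 + 22 + 5 + 15 + 23 = 102
Option B: 9 + 22 + 5 + 15 + 27 + 14 = 92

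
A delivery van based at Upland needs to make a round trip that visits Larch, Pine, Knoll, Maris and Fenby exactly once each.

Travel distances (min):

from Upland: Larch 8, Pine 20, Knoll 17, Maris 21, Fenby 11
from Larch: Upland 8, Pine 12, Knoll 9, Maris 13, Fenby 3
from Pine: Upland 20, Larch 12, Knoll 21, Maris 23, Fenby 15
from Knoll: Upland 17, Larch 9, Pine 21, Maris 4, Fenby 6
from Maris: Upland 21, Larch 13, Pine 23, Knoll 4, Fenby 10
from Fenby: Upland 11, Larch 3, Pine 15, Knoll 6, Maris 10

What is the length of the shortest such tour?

64 min — the shortest possible round trip.

With 5 stops there are 5!/2 = 60 distinct round trips (a route and its reverse cost the same).
Upland-Larch-Pine-Knoll-Maris-Fenby-Upland: 8+12+21+4+10+11 = 66
Upland-Larch-Pine-Knoll-Fenby-Maris-Upland: 8+12+21+6+10+21 = 78
Upland-Larch-Pine-Maris-Knoll-Fenby-Upland: 8+12+23+4+6+11 = 64
Upland-Larch-Pine-Maris-Fenby-Knoll-Upland: 8+12+23+10+6+17 = 76
Upland-Larch-Pine-Fenby-Knoll-Maris-Upland: 8+12+15+6+4+21 = 66
Upland-Larch-Pine-Fenby-Maris-Knoll-Upland: 8+12+15+10+4+17 = 66
Upland-Larch-Knoll-Pine-Maris-Fenby-Upland: 8+9+21+23+10+11 = 82
Upland-Larch-Knoll-Pine-Fenby-Maris-Upland: 8+9+21+15+10+21 = 84
Upland-Larch-Knoll-Maris-Pine-Fenby-Upland: 8+9+4+23+15+11 = 70
Upland-Larch-Knoll-Maris-Fenby-Pine-Upland: 8+9+4+10+15+20 = 66
Upland-Larch-Knoll-Fenby-Pine-Maris-Upland: 8+9+6+15+23+21 = 82
Upland-Larch-Knoll-Fenby-Maris-Pine-Upland: 8+9+6+10+23+20 = 76
Upland-Larch-Maris-Pine-Knoll-Fenby-Upland: 8+13+23+21+6+11 = 82
Upland-Larch-Maris-Pine-Fenby-Knoll-Upland: 8+13+23+15+6+17 = 82
… (46 more)
The minimum is 64.
One optimal route: Upland → Larch → Pine → Maris → Knoll → Fenby → Upland (or its reverse).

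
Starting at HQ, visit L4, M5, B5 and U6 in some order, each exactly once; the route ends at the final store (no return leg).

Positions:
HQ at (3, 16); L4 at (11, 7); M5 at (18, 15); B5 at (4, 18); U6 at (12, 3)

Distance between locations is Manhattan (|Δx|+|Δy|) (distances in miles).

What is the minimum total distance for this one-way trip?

40 miles — the minimum one-way total.

There are 4! = 24 possible orderings.
HQ → L4 → M5 → B5 → U6: 17+15+17+23 = 72
HQ → L4 → M5 → U6 → B5: 17+15+18+23 = 73
HQ → L4 → B5 → M5 → U6: 17+18+17+18 = 70
HQ → L4 → B5 → U6 → M5: 17+18+23+18 = 76
HQ → L4 → U6 → M5 → B5: 17+5+18+17 = 57
HQ → L4 → U6 → B5 → M5: 17+5+23+17 = 62
HQ → M5 → L4 → B5 → U6: 16+15+18+23 = 72
HQ → M5 → L4 → U6 → B5: 16+15+5+23 = 59
HQ → M5 → B5 → L4 → U6: 16+17+18+5 = 56
HQ → M5 → B5 → U6 → L4: 16+17+23+5 = 61
HQ → M5 → U6 → L4 → B5: 16+18+5+18 = 57
HQ → M5 → U6 → B5 → L4: 16+18+23+18 = 75
HQ → B5 → L4 → M5 → U6: 3+18+15+18 = 54
HQ → B5 → L4 → U6 → M5: 3+18+5+18 = 44
… (10 more)
HQ → B5 → M5 → L4 → U6: 3+17+15+5 = 40  ← best
The minimum is 40.
One shortest path: HQ → B5 → M5 → L4 → U6.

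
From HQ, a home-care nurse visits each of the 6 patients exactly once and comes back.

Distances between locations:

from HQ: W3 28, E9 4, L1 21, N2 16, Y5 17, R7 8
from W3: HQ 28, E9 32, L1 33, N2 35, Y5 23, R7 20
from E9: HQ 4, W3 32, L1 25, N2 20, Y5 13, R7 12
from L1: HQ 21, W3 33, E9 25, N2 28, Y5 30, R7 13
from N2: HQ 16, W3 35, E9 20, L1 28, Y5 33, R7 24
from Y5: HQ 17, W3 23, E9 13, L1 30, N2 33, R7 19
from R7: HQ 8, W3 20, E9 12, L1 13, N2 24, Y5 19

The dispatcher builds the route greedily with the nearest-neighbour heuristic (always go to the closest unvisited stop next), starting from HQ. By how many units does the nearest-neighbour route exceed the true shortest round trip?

Excess over optimum: 24.

HQ: E9=4, R7=8, N2=16, Y5=17, L1=21, W3=28 ⇒ E9
E9: R7=12, Y5=13, N2=20, L1=25, W3=32 ⇒ R7
R7: L1=13, Y5=19, W3=20, N2=24 ⇒ L1
L1: N2=28, Y5=30, W3=33 ⇒ N2
N2: Y5=33, W3=35 ⇒ Y5
Y5: W3=23 ⇒ W3
NN route HQ → E9 → R7 → L1 → N2 → Y5 → W3 → HQ costs 141.
Optimal: HQ → E9 → Y5 → W3 → R7 → L1 → N2 → HQ costs 117 (by enumerating all 360 distinct tours).
Excess = 141 − 117 = 24.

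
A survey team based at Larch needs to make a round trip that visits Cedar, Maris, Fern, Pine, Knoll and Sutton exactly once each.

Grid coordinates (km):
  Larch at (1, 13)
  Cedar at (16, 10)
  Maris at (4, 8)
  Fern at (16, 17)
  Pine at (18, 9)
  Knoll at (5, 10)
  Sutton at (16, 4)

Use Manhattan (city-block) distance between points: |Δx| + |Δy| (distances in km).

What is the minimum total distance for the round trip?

With 6 stops there are 6!/2 = 360 distinct round trips (a route and its reverse cost the same).
Larch - Cedar - Maris - Fern - Pine - Knoll - Sutton - Larch: 18+14+21+10+14+17+24 = 118
Larch - Cedar - Maris - Fern - Pine - Sutton - Knoll - Larch: 18+14+21+10+7+17+7 = 94
Larch - Cedar - Maris - Fern - Knoll - Pine - Sutton - Larch: 18+14+21+18+14+7+24 = 116
Larch - Cedar - Maris - Fern - Knoll - Sutton - Pine - Larch: 18+14+21+18+17+7+21 = 116
Larch - Cedar - Maris - Fern - Sutton - Pine - Knoll - Larch: 18+14+21+13+7+14+7 = 94
Larch - Cedar - Maris - Fern - Sutton - Knoll - Pine - Larch: 18+14+21+13+17+14+21 = 118
Larch - Cedar - Maris - Pine - Fern - Knoll - Sutton - Larch: 18+14+15+10+18+17+24 = 116
Larch - Cedar - Maris - Pine - Fern - Sutton - Knoll - Larch: 18+14+15+10+13+17+7 = 94
… (352 more)
Larch - Fern - Cedar - Pine - Sutton - Maris - Knoll - Larch: 19+7+3+7+16+3+7 = 62  ← best
The minimum is 62.
One optimal route: Larch → Fern → Cedar → Pine → Sutton → Maris → Knoll → Larch (or its reverse).

62 km — the shortest possible round trip.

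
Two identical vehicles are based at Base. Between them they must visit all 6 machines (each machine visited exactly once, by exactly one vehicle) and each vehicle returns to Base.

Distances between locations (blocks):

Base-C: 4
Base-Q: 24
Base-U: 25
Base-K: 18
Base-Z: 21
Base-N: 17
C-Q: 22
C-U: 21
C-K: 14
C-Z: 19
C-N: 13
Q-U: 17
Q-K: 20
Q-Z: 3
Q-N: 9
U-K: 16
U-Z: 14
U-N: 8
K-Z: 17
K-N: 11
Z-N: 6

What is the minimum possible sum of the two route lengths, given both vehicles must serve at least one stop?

Check every non-empty split of the stops between the two vehicles; for each half take its own optimal tour:
  {C} + {Q, U, K, Z, N}: 8 + 75 = 83
  {Q} + {C, U, K, Z, N}: 48 + 69 = 117
  {C, Q} + {U, K, Z, N}: 50 + 69 = 119
  {U} + {C, Q, K, Z, N}: 50 + 62 = 112
  {C, U} + {Q, K, Z, N}: 50 + 62 = 112
  {Q, U} + {C, K, Z, N}: 66 + 56 = 122
  … (31 splits in total)
Best: vehicle 1 Base → C → Base = 8; vehicle 2 Base → Q → Z → N → U → K → Base = 75; combined 83.

83 blocks — the smallest possible combined total.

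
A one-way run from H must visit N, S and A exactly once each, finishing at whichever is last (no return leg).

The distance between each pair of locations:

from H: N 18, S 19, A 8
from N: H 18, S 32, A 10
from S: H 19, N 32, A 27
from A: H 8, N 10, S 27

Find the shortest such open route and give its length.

50 — the minimum one-way total.

There are 3! = 6 possible orderings.
H→N→S→A: 18+32+27 = 77
H→N→A→S: 18+10+27 = 55
H→S→N→A: 19+32+10 = 61
H→S→A→N: 19+27+10 = 56
H→A→N→S: 8+10+32 = 50
H→A→S→N: 8+27+32 = 67
The minimum is 50.
One shortest path: H → A → N → S.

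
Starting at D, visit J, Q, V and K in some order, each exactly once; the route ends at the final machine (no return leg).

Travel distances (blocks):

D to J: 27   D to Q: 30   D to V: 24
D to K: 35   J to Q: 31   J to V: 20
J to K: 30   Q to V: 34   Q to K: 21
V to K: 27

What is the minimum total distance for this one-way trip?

Shortest open route: 95 blocks.

There are 4! = 24 possible orderings.
D→J→Q→V→K: 27+31+34+27 = 119
D→J→Q→K→V: 27+31+21+27 = 106
D→J→V→Q→K: 27+20+34+21 = 102
D→J→V→K→Q: 27+20+27+21 = 95
D→J→K→Q→V: 27+30+21+34 = 112
D→J→K→V→Q: 27+30+27+34 = 118
D→Q→J→V→K: 30+31+20+27 = 108
D→Q→J→K→V: 30+31+30+27 = 118
D→Q→V→J→K: 30+34+20+30 = 114
D→Q→V→K→J: 30+34+27+30 = 121
D→Q→K→J→V: 30+21+30+20 = 101
D→Q→K→V→J: 30+21+27+20 = 98
D→V→J→Q→K: 24+20+31+21 = 96
D→V→J→K→Q: 24+20+30+21 = 95
… (10 more)
The minimum is 95.
One shortest path: D → J → V → K → Q.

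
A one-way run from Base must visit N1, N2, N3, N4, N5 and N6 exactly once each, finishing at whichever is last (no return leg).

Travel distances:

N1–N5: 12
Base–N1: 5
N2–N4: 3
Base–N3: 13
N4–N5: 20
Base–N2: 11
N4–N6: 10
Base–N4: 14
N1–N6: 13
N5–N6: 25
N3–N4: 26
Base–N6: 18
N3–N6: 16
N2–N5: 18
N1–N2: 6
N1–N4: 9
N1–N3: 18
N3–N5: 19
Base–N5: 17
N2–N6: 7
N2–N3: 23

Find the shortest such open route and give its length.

There are 6! = 720 possible orderings.
Base - N1 - N2 - N3 - N4 - N5 - N6: 5+6+23+26+20+25 = 105
Base - N1 - N2 - N3 - N4 - N6 - N5: 5+6+23+26+10+25 = 95
Base - N1 - N2 - N3 - N5 - N4 - N6: 5+6+23+19+20+10 = 83
Base - N1 - N2 - N3 - N5 - N6 - N4: 5+6+23+19+25+10 = 88
Base - N1 - N2 - N3 - N6 - N4 - N5: 5+6+23+16+10+20 = 80
Base - N1 - N2 - N3 - N6 - N5 - N4: 5+6+23+16+25+20 = 95
Base - N1 - N2 - N4 - N3 - N5 - N6: 5+6+3+26+19+25 = 84
Base - N1 - N2 - N4 - N3 - N6 - N5: 5+6+3+26+16+25 = 81
… (712 more)
Base - N1 - N2 - N4 - N6 - N3 - N5: 5+6+3+10+16+19 = 59  ← best
The minimum is 59.
One shortest path: Base → N1 → N2 → N4 → N6 → N3 → N5.

Shortest open route: 59.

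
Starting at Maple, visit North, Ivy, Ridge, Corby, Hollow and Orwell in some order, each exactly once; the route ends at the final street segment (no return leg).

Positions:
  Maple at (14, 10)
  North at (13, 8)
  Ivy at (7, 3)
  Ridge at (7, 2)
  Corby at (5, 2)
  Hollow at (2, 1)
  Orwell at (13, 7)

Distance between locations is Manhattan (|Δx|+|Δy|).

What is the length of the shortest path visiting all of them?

Minimum one-way distance = 21.

There are 6! = 720 possible orderings.
Maple→North→Ivy→Ridge→Corby→Hollow→Orwell: 3+11+1+2+4+17 = 38
Maple→North→Ivy→Ridge→Corby→Orwell→Hollow: 3+11+1+2+13+17 = 47
Maple→North→Ivy→Ridge→Hollow→Corby→Orwell: 3+11+1+6+4+13 = 38
Maple→North→Ivy→Ridge→Hollow→Orwell→Corby: 3+11+1+6+17+13 = 51
Maple→North→Ivy→Ridge→Orwell→Corby→Hollow: 3+11+1+11+13+4 = 43
Maple→North→Ivy→Ridge→Orwell→Hollow→Corby: 3+11+1+11+17+4 = 47
Maple→North→Ivy→Corby→Ridge→Hollow→Orwell: 3+11+3+2+6+17 = 42
Maple→North→Ivy→Corby→Ridge→Orwell→Hollow: 3+11+3+2+11+17 = 47
… (712 more)
Maple→North→Orwell→Ivy→Ridge→Corby→Hollow: 3+1+10+1+2+4 = 21  ← best
The minimum is 21.
One shortest path: Maple → North → Orwell → Ivy → Ridge → Corby → Hollow.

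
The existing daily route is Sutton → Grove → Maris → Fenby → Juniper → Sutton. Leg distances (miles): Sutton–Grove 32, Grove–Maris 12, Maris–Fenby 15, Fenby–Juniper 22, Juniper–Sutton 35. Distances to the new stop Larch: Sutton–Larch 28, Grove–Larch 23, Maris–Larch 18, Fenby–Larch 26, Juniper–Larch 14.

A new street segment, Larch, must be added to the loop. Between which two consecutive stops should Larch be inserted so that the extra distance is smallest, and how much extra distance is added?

Insertion cost between consecutive stops i–j is d(i,Larch) + d(Larch,j) − d(i,j):
  between Sutton and Grove: 28 + 23 − 32 = 19
  between Grove and Maris: 23 + 18 − 12 = 29
  between Maris and Fenby: 18 + 26 − 15 = 29
  between Fenby and Juniper: 26 + 14 − 22 = 18
  between Juniper and Sutton: 14 + 28 − 35 = 7
Cheapest insertion is between Juniper and Sutton, adding 7.
New total = 116 + 7 = 123.

Adding 7 miles by placing Larch on the Juniper–Sutton leg.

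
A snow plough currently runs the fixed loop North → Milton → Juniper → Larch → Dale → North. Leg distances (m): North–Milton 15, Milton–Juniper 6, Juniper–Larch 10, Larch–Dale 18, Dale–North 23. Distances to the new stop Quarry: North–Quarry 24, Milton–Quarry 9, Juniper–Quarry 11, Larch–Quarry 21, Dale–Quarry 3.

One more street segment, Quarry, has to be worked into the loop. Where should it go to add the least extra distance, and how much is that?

Insertion cost between consecutive stops i–j is d(i,Quarry) + d(Quarry,j) − d(i,j):
  between North and Milton: 24 + 9 − 15 = 18
  between Milton and Juniper: 9 + 11 − 6 = 14
  between Juniper and Larch: 11 + 21 − 10 = 22
  between Larch and Dale: 21 + 3 − 18 = 6
  between Dale and North: 3 + 24 − 23 = 4
Cheapest insertion is between Dale and North, adding 4.
New total = 72 + 4 = 76.

Adding 4 m by placing Quarry on the Dale–North leg.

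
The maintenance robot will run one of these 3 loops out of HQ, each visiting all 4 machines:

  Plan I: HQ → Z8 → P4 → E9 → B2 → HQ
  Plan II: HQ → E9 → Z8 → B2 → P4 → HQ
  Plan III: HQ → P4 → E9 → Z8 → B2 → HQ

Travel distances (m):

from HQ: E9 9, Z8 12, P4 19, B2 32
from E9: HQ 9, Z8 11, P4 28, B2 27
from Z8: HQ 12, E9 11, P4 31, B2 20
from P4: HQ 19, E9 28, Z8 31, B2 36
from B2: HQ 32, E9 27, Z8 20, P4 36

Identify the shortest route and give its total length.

Plan I: 12 + 31 + 28 + 27 + 32 = 130
Plan II: 9 + 11 + 20 + 36 + 19 = 95
Plan III: 19 + 28 + 11 + 20 + 32 = 110

95 m — Plan II is the shortest.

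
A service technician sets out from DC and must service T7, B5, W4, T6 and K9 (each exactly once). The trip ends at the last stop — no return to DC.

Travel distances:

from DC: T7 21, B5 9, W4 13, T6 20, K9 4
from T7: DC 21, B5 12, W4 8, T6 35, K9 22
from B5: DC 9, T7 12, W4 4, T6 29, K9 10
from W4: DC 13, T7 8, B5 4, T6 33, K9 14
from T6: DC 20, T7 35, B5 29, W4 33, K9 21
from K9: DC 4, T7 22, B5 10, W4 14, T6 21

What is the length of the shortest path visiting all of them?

Shortest open route: 61.

There are 5! = 120 possible orderings.
DC→T7→B5→W4→T6→K9: 21+12+4+33+21 = 91
DC→T7→B5→W4→K9→T6: 21+12+4+14+21 = 72
DC→T7→B5→T6→W4→K9: 21+12+29+33+14 = 109
DC→T7→B5→T6→K9→W4: 21+12+29+21+14 = 97
DC→T7→B5→K9→W4→T6: 21+12+10+14+33 = 90
DC→T7→B5→K9→T6→W4: 21+12+10+21+33 = 97
DC→T7→W4→B5→T6→K9: 21+8+4+29+21 = 83
DC→T7→W4→B5→K9→T6: 21+8+4+10+21 = 64
DC→T7→W4→T6→B5→K9: 21+8+33+29+10 = 101
DC→T7→W4→T6→K9→B5: 21+8+33+21+10 = 93
DC→T7→W4→K9→B5→T6: 21+8+14+10+29 = 82
DC→T7→W4→K9→T6→B5: 21+8+14+21+29 = 93
DC→T7→T6→B5→W4→K9: 21+35+29+4+14 = 103
DC→T7→T6→B5→K9→W4: 21+35+29+10+14 = 109
… (106 more)
DC→K9→B5→W4→T7→T6: 4+10+4+8+35 = 61  ← best
The minimum is 61.
One shortest path: DC → K9 → B5 → W4 → T7 → T6.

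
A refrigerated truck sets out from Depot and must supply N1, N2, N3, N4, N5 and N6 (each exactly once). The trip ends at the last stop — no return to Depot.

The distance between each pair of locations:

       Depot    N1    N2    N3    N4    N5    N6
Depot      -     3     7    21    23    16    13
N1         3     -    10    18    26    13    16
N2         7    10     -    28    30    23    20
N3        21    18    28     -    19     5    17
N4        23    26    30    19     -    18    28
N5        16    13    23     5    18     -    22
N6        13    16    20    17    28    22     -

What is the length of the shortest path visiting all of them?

There are 6! = 720 possible orderings.
Depot→N1→N2→N3→N4→N5→N6: 3+10+28+19+18+22 = 100
Depot→N1→N2→N3→N4→N6→N5: 3+10+28+19+28+22 = 110
Depot→N1→N2→N3→N5→N4→N6: 3+10+28+5+18+28 = 92
Depot→N1→N2→N3→N5→N6→N4: 3+10+28+5+22+28 = 96
Depot→N1→N2→N3→N6→N4→N5: 3+10+28+17+28+18 = 104
Depot→N1→N2→N3→N6→N5→N4: 3+10+28+17+22+18 = 98
Depot→N1→N2→N4→N3→N5→N6: 3+10+30+19+5+22 = 89
Depot→N1→N2→N4→N3→N6→N5: 3+10+30+19+17+22 = 101
… (712 more)
Depot→N1→N2→N6→N3→N5→N4: 3+10+20+17+5+18 = 73  ← best
The minimum is 73.
One shortest path: Depot → N1 → N2 → N6 → N3 → N5 → N4.

Minimum one-way distance = 73.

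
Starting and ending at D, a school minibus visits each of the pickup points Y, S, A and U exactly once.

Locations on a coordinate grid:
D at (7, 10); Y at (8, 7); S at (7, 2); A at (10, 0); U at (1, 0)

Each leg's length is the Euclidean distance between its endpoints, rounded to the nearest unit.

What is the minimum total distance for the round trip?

D-Y-S-A-U-D: 3+5+4+9+12 = 33
D-Y-S-U-A-D: 3+5+6+9+10 = 33
D-Y-A-S-U-D: 3+7+4+6+12 = 32
D-Y-A-U-S-D: 3+7+9+6+8 = 33
D-Y-U-S-A-D: 3+10+6+4+10 = 33
D-Y-U-A-S-D: 3+10+9+4+8 = 34
D-S-Y-A-U-D: 8+5+7+9+12 = 41
D-S-Y-U-A-D: 8+5+10+9+10 = 42
D-S-A-Y-U-D: 8+4+7+10+12 = 41
D-S-U-Y-A-D: 8+6+10+7+10 = 41
D-A-Y-S-U-D: 10+7+5+6+12 = 40
D-A-S-Y-U-D: 10+4+5+10+12 = 41
The minimum is 32.
One optimal route: D → Y → A → S → U → D (or its reverse).

32 — the shortest possible round trip.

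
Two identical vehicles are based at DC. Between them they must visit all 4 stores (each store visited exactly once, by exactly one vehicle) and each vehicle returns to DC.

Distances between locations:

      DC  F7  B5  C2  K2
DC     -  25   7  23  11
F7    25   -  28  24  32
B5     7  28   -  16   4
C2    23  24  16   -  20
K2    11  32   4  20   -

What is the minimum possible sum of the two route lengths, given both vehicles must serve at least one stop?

Try each way of splitting the stops between the two vehicles (each non-empty) and, for each split, find the best tour for each vehicle:
  {F7} + {B5, C2, K2}: 50 + 54 = 104
  {B5} + {F7, C2, K2}: 14 + 80 = 94
  {F7, B5} + {C2, K2}: 60 + 54 = 114
  {C2} + {F7, B5, K2}: 46 + 68 = 114
  {F7, C2} + {B5, K2}: 72 + 22 = 94
  {B5, C2} + {F7, K2}: 46 + 68 = 114
  … (7 splits in total)
Best: vehicle 1 DC → B5 → DC = 14; vehicle 2 DC → F7 → C2 → K2 → DC = 80; combined 94.

94 — the smallest possible combined total.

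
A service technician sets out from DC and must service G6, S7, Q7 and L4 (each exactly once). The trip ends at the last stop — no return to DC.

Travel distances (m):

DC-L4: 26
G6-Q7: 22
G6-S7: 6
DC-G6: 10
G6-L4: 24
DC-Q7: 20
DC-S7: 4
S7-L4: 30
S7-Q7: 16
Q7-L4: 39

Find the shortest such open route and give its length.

Minimum one-way distance = 66 m.

There are 4! = 24 possible orderings.
DC→G6→S7→Q7→L4: 10+6+16+39 = 71
DC→G6→S7→L4→Q7: 10+6+30+39 = 85
DC→G6→Q7→S7→L4: 10+22+16+30 = 78
DC→G6→Q7→L4→S7: 10+22+39+30 = 101
DC→G6→L4→S7→Q7: 10+24+30+16 = 80
DC→G6→L4→Q7→S7: 10+24+39+16 = 89
DC→S7→G6→Q7→L4: 4+6+22+39 = 71
DC→S7→G6→L4→Q7: 4+6+24+39 = 73
DC→S7→Q7→G6→L4: 4+16+22+24 = 66
DC→S7→Q7→L4→G6: 4+16+39+24 = 83
DC→S7→L4→G6→Q7: 4+30+24+22 = 80
DC→S7→L4→Q7→G6: 4+30+39+22 = 95
DC→Q7→G6→S7→L4: 20+22+6+30 = 78
DC→Q7→G6→L4→S7: 20+22+24+30 = 96
… (10 more)
The minimum is 66.
One shortest path: DC → S7 → Q7 → G6 → L4.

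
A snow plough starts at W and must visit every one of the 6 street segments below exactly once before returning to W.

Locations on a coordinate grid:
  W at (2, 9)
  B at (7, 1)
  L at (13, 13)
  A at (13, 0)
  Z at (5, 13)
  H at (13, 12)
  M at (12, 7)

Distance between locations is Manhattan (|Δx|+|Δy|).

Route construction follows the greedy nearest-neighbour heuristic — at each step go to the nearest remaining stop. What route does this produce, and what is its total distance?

From W: distances to unvisited — Z=7, M=12, B=13, H=14, L=15, A=20. Nearest is Z (7).
From Z: distances to unvisited — L=8, H=9, M=13, B=14, A=21. Nearest is L (8).
From L: distances to unvisited — H=1, M=7, A=13, B=18. Nearest is H (1).
From H: distances to unvisited — M=6, A=12, B=17. Nearest is M (6).
From M: distances to unvisited — A=8, B=11. Nearest is A (8).
From A: distances to unvisited — B=7. Nearest is B (7).
Return B→W: 13.
Total = 7 + 8 + 1 + 6 + 8 + 7 + 13 = 50.

Total distance 50 via the nearest-neighbour route W → Z → L → H → M → A → B → W.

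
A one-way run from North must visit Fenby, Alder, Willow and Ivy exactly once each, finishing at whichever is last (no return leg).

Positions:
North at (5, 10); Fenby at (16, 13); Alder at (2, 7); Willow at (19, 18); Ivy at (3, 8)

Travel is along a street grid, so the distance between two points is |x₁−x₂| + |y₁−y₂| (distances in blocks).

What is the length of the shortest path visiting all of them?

There are 4! = 24 possible orderings.
North → Fenby → Alder → Willow → Ivy: 14+20+28+26 = 88
North → Fenby → Alder → Ivy → Willow: 14+20+2+26 = 62
North → Fenby → Willow → Alder → Ivy: 14+8+28+2 = 52
North → Fenby → Willow → Ivy → Alder: 14+8+26+2 = 50
North → Fenby → Ivy → Alder → Willow: 14+18+2+28 = 62
North → Fenby → Ivy → Willow → Alder: 14+18+26+28 = 86
North → Alder → Fenby → Willow → Ivy: 6+20+8+26 = 60
North → Alder → Fenby → Ivy → Willow: 6+20+18+26 = 70
North → Alder → Willow → Fenby → Ivy: 6+28+8+18 = 60
North → Alder → Willow → Ivy → Fenby: 6+28+26+18 = 78
North → Alder → Ivy → Fenby → Willow: 6+2+18+8 = 34
North → Alder → Ivy → Willow → Fenby: 6+2+26+8 = 42
North → Willow → Fenby → Alder → Ivy: 22+8+20+2 = 52
North → Willow → Fenby → Ivy → Alder: 22+8+18+2 = 50
… (10 more)
The minimum is 34.
One shortest path: North → Alder → Ivy → Fenby → Willow.

34 blocks — the minimum one-way total.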